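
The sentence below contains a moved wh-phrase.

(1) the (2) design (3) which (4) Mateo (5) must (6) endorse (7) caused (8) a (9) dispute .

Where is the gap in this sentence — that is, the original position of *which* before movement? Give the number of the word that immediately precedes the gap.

The filler 'which' is interpreted as the direct object of 'endorse'. It moves to the left edge, and the trace sits right after 'endorse':
The design which Mateo must endorse ___ caused a dispute.
'endorse' is word 6.

6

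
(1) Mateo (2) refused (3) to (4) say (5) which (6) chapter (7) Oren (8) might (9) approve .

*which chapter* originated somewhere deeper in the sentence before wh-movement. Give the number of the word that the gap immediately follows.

In situ: Oren might approve which chapter.
'which chapter' is the direct object of 'approve'. Wh-movement fronts it, leaving a gap right after 'approve':
Mateo refused to say which chapter Oren might approve ___.
'approve' is word 9.

9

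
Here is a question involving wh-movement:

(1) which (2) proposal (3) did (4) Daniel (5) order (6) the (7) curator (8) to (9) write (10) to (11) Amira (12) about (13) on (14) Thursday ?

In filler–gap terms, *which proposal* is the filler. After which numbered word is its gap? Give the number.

12

In situ: Daniel did order the curator to write to Amira about which proposal on Thursday.
'which proposal' is the object of the preposition 'about'. Wh-movement fronts it, leaving a gap right after 'about':
Which proposal did Daniel order the curator to write to Amira about ___ on Thursday?
'about' is word 12.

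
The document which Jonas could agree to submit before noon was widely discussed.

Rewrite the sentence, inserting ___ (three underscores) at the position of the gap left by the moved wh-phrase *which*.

'which' functions as the direct object of 'submit'. The gap is right after 'submit'.

The document which Jonas could agree to submit ___ before noon was widely discussed.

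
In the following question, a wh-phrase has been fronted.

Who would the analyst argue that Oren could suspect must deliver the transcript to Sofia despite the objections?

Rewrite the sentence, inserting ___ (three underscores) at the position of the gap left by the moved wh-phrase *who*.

Pre-movement form: The analyst would argue that Oren could suspect who must deliver the transcript to Sofia despite the objections.
'who' functions as the subject of the clause embedded under 'suspect'. The gap is right after 'suspect'.

Who would the analyst argue that Oren could suspect ___ must deliver the transcript to Sofia despite the objections?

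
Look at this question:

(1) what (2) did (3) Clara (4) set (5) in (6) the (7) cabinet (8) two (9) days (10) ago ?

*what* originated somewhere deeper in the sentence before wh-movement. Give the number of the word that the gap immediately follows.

In situ: Clara did set what in the cabinet two days ago.
The filler 'what' is interpreted as the direct object of 'set'. Fronting leaves a gap immediately after 'set':
What did Clara set ___ in the cabinet two days ago?
'set' is word 4.

4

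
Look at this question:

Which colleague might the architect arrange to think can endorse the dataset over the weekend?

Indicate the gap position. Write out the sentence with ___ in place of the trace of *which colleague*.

Which colleague might the architect arrange to think ___ can endorse the dataset over the weekend?

Before movement: The architect might arrange to think which colleague can endorse the dataset over the weekend.
'which colleague' functions as the subject of the clause embedded under 'think'. The gap is right after 'think'.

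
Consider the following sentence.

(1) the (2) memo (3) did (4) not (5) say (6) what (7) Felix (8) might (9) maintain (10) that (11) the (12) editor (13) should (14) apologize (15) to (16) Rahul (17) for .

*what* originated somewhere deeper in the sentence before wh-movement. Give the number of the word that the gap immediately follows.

17

Pre-movement form: Felix might maintain that the editor should apologize to Rahul for what.
The filler 'what' is interpreted as the object of the preposition 'for'. Wh-movement fronts it, leaving a gap right after 'for':
The memo did not say what Felix might maintain that the editor should apologize to Rahul for ___.
'for' is word 17.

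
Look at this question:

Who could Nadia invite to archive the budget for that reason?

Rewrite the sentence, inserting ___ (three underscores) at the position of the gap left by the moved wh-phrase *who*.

Who could Nadia invite ___ to archive the budget for that reason?

Pre-movement form: Nadia could invite who to archive the budget for that reason.
'who' functions as the direct object of 'invite'. The gap is right after 'invite'.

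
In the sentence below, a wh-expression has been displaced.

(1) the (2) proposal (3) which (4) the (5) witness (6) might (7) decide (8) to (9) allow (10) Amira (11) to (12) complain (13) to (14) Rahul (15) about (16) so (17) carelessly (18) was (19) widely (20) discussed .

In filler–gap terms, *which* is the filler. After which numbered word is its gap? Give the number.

15

'which' is the object of the preposition 'about'. Wh-movement fronts it, leaving a gap right after 'about':
The proposal which the witness might decide to allow Amira to complain to Rahul about ___ so carelessly was widely discussed.
'about' is word 15.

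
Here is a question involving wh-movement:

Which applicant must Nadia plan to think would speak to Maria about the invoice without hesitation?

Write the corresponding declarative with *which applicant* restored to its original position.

The filler 'which applicant' is interpreted as the subject of the clause embedded under 'think'. It moves to the left edge, and the trace sits right after 'think':
Which applicant must Nadia plan to think ___ would speak to Maria about the invoice without hesitation?

Nadia must plan to think which applicant would speak to Maria about the invoice without hesitation.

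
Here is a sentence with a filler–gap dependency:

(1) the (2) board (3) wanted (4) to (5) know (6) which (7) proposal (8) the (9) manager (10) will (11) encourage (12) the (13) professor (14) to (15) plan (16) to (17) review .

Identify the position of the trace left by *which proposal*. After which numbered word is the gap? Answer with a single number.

In situ: The manager will encourage the professor to plan to review which proposal.
The filler 'which proposal' is interpreted as the direct object of 'review'. It moves to the left edge, and the trace sits right after 'review':
The board wanted to know which proposal the manager will encourage the professor to plan to review ___.
'review' is word 17.

17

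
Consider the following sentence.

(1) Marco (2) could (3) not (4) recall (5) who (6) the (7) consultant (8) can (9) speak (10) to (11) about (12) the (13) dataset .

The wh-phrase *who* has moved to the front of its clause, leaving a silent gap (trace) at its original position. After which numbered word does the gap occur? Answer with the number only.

In situ: The consultant can speak to who about the dataset.
'who' functions as the object of the preposition 'to'. Fronting leaves a gap immediately after 'to':
Marco could not recall who the consultant can speak to ___ about the dataset.
'to' is word 10.

10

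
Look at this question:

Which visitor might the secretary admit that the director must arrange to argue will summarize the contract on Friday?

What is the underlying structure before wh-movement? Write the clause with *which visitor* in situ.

The secretary might admit that the director must arrange to argue which visitor will summarize the contract on Friday.

The filler 'which visitor' is interpreted as the subject of the clause embedded under 'argue'. Wh-movement fronts it, leaving a gap right after 'argue':
Which visitor might the secretary admit that the director must arrange to argue ___ will summarize the contract on Friday?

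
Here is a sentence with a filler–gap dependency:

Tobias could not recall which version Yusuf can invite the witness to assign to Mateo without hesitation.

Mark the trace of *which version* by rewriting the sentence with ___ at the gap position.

Before movement: Yusuf can invite the witness to assign which version to Mateo without hesitation.
'which version' functions as the direct object of 'assign'. The gap is right after 'assign'.

Tobias could not recall which version Yusuf can invite the witness to assign ___ to Mateo without hesitation.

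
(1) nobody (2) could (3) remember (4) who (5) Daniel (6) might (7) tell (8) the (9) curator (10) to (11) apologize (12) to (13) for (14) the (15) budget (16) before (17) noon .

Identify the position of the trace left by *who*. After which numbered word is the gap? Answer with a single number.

Before movement: Daniel might tell the curator to apologize to who for the budget before noon.
'who' functions as the object of the preposition 'to'. It moves to the left edge, and the trace sits right after 'to':
Nobody could remember who Daniel might tell the curator to apologize to ___ for the budget before noon.
'to' is word 12.

12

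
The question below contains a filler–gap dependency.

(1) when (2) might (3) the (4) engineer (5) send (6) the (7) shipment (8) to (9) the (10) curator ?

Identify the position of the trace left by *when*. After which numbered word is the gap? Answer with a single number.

10

In situ: The engineer might send the shipment to the curator when.
'when' is the temporal adjunct. Fronting leaves a gap immediately after 'curator':
When might the engineer send the shipment to the curator ___?
'curator' is word 10.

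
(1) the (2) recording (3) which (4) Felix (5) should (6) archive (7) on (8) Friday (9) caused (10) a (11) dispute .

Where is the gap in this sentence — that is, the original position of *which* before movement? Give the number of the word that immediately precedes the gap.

The filler 'which' is interpreted as the direct object of 'archive'. Fronting leaves a gap immediately after 'archive':
The recording which Felix should archive ___ on Friday caused a dispute.
'archive' is word 6.

6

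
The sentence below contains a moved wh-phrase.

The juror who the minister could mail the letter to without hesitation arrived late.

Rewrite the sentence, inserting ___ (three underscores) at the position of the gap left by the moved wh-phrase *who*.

The filler 'who' is interpreted as the object of the preposition 'to' (recipient of 'mail'). The gap is right after 'to'.

The juror who the minister could mail the letter to ___ without hesitation arrived late.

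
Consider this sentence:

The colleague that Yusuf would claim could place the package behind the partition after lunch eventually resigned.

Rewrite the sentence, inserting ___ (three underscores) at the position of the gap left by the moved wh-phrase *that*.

The colleague that Yusuf would claim ___ could place the package behind the partition after lunch eventually resigned.

'that' functions as the subject of the clause embedded under 'claim'. The gap is right after 'claim'.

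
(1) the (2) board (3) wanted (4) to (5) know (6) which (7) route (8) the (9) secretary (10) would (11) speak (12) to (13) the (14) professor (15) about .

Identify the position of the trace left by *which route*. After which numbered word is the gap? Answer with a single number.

15

Underlying clause: The secretary would speak to the professor about which route.
'which route' is the object of the preposition 'about'. Wh-movement fronts it, leaving a gap right after 'about':
The board wanted to know which route the secretary would speak to the professor about ___.
'about' is word 15.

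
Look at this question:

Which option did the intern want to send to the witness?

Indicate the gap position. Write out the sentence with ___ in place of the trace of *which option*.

Which option did the intern want to send ___ to the witness?

In situ: The intern did want to send which option to the witness.
'which option' functions as the direct object of 'send'. The gap is right after 'send'.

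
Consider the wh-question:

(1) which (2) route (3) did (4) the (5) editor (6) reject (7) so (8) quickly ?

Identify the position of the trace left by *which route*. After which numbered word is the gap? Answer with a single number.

Underlying clause: The editor did reject which route so quickly.
'which route' is the direct object of 'reject'. Wh-movement fronts it, leaving a gap right after 'reject':
Which route did the editor reject ___ so quickly?
'reject' is word 6.

6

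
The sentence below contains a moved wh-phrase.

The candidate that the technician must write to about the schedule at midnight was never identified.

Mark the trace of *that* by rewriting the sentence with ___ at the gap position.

The filler 'that' is interpreted as the object of the preposition 'to'. The gap is right after 'to'.

The candidate that the technician must write to ___ about the schedule at midnight was never identified.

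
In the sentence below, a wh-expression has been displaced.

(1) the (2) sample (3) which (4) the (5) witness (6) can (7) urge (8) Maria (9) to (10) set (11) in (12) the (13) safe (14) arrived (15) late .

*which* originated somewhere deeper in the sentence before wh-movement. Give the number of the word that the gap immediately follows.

10

'which' is the direct object of 'set'. It moves to the left edge, and the trace sits right after 'set':
The sample which the witness can urge Maria to set ___ in the safe arrived late.
'set' is word 10.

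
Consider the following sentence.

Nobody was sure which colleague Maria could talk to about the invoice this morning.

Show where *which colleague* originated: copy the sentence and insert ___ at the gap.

Underlying clause: Maria could talk to which colleague about the invoice this morning.
'which colleague' functions as the object of the preposition 'to'. The gap is right after 'to'.

Nobody was sure which colleague Maria could talk to ___ about the invoice this morning.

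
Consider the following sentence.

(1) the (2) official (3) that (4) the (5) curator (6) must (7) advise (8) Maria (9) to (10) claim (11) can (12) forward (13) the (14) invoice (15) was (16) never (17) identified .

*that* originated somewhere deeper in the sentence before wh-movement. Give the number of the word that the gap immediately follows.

'that' is the subject of the clause embedded under 'claim'. It moves to the left edge, and the trace sits right after 'claim':
The official that the curator must advise Maria to claim ___ can forward the invoice was never identified.
'claim' is word 10.

10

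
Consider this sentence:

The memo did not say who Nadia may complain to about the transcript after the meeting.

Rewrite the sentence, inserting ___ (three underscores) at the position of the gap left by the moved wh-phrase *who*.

Underlying clause: Nadia may complain to who about the transcript after the meeting.
The filler 'who' is interpreted as the object of the preposition 'to'. The gap is right after 'to'.

The memo did not say who Nadia may complain to ___ about the transcript after the meeting.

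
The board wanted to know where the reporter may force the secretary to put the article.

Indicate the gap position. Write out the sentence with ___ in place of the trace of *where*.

The board wanted to know where the reporter may force the secretary to put the article ___.

Pre-movement form: The reporter may force the secretary to put the article where.
'where' functions as the locative complement of 'put'. The gap is right after 'article'.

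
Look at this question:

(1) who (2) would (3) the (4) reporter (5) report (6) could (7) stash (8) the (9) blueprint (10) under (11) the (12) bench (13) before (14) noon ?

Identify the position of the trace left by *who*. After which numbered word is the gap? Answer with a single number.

Pre-movement form: The reporter would report who could stash the blueprint under the bench before noon.
'who' is the subject of the clause embedded under 'report'. Fronting leaves a gap immediately after 'report':
Who would the reporter report ___ could stash the blueprint under the bench before noon?
'report' is word 5.

5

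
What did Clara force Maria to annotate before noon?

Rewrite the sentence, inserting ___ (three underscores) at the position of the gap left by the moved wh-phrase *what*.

Underlying clause: Clara did force Maria to annotate what before noon.
'what' functions as the direct object of 'annotate'. The gap is right after 'annotate'.

What did Clara force Maria to annotate ___ before noon?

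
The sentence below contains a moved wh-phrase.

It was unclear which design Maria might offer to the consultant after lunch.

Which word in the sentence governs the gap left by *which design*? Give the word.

offer

Underlying clause: Maria might offer which design to the consultant after lunch.
The filler 'which design' is interpreted as the direct object of 'offer'. Wh-movement fronts it, leaving a gap right after 'offer':
It was unclear which design Maria might offer ___ to the consultant after lunch.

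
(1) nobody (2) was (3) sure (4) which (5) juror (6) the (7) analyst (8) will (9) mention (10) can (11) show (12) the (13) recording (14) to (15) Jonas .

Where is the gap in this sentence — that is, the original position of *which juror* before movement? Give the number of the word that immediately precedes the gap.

Pre-movement form: The analyst will mention which juror can show the recording to Jonas.
'which juror' functions as the subject of the clause embedded under 'mention'. It moves to the left edge, and the trace sits right after 'mention':
Nobody was sure which juror the analyst will mention ___ can show the recording to Jonas.
'mention' is word 9.

9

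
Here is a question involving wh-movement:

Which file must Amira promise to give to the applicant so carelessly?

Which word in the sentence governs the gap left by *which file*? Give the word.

give

In situ: Amira must promise to give which file to the applicant so carelessly.
'which file' is the direct object of 'give'. It moves to the left edge, and the trace sits right after 'give':
Which file must Amira promise to give ___ to the applicant so carelessly?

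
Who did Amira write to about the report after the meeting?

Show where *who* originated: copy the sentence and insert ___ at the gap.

Pre-movement form: Amira did write to who about the report after the meeting.
'who' is the object of the preposition 'to'. The gap is right after 'to'.

Who did Amira write to ___ about the report after the meeting?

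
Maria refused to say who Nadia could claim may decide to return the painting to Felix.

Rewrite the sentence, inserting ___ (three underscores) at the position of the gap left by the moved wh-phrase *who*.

Maria refused to say who Nadia could claim ___ may decide to return the painting to Felix.

Before movement: Nadia could claim who may decide to return the painting to Felix.
The filler 'who' is interpreted as the subject of the clause embedded under 'claim'. The gap is right after 'claim'.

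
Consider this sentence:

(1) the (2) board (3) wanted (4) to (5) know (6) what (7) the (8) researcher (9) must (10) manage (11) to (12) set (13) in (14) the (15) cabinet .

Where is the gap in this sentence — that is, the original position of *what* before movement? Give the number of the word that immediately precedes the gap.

Before movement: The researcher must manage to set what in the cabinet.
The filler 'what' is interpreted as the direct object of 'set'. Fronting leaves a gap immediately after 'set':
The board wanted to know what the researcher must manage to set ___ in the cabinet.
'set' is word 12.

12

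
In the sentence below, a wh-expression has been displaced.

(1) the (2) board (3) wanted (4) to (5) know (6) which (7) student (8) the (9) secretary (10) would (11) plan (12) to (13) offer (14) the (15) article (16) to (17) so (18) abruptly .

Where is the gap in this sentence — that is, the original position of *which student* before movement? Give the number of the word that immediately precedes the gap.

16

In situ: The secretary would plan to offer the article to which student so abruptly.
The filler 'which student' is interpreted as the object of the preposition 'to' (recipient of 'offer'). Wh-movement fronts it, leaving a gap right after 'to':
The board wanted to know which student the secretary would plan to offer the article to ___ so abruptly.
'to' is word 16.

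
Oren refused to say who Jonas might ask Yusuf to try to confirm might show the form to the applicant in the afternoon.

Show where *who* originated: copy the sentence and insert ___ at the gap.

Pre-movement form: Jonas might ask Yusuf to try to confirm who might show the form to the applicant in the afternoon.
'who' functions as the subject of the clause embedded under 'confirm'. The gap is right after 'confirm'.

Oren refused to say who Jonas might ask Yusuf to try to confirm ___ might show the form to the applicant in the afternoon.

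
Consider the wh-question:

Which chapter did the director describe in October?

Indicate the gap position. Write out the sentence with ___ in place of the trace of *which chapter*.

Which chapter did the director describe ___ in October?

Underlying clause: The director did describe which chapter in October.
'which chapter' functions as the direct object of 'describe'. The gap is right after 'describe'.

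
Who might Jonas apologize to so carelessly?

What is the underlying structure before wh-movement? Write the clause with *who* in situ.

Jonas might apologize to who so carelessly.

'who' functions as the object of the preposition 'to'. It moves to the left edge, and the trace sits right after 'to':
Who might Jonas apologize to ___ so carelessly?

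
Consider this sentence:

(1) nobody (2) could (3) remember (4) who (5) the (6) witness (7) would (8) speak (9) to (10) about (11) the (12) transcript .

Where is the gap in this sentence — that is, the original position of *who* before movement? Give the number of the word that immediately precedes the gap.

9

Underlying clause: The witness would speak to who about the transcript.
'who' functions as the object of the preposition 'to'. Wh-movement fronts it, leaving a gap right after 'to':
Nobody could remember who the witness would speak to ___ about the transcript.
'to' is word 9.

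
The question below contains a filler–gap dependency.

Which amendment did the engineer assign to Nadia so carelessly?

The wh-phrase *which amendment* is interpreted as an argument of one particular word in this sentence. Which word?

Pre-movement form: The engineer did assign which amendment to Nadia so carelessly.
'which amendment' functions as the direct object of 'assign'. Fronting leaves a gap immediately after 'assign':
Which amendment did the engineer assign ___ to Nadia so carelessly?

assign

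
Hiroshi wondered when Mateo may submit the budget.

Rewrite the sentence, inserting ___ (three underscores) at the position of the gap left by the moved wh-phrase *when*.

Pre-movement form: Mateo may submit the budget when.
'when' functions as the temporal adjunct. The gap is right after 'budget'.

Hiroshi wondered when Mateo may submit the budget ___.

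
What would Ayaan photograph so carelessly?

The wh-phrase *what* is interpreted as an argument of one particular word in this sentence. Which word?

Pre-movement form: Ayaan would photograph what so carelessly.
The filler 'what' is interpreted as the direct object of 'photograph'. Fronting leaves a gap immediately after 'photograph':
What would Ayaan photograph ___ so carelessly?

photograph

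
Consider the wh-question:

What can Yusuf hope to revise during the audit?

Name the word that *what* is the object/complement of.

revise

In situ: Yusuf can hope to revise what during the audit.
'what' is the direct object of 'revise'. Wh-movement fronts it, leaving a gap right after 'revise':
What can Yusuf hope to revise ___ during the audit?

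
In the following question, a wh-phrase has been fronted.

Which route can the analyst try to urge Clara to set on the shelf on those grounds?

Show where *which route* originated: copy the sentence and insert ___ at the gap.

Pre-movement form: The analyst can try to urge Clara to set which route on the shelf on those grounds.
'which route' is the direct object of 'set'. The gap is right after 'set'.

Which route can the analyst try to urge Clara to set ___ on the shelf on those grounds?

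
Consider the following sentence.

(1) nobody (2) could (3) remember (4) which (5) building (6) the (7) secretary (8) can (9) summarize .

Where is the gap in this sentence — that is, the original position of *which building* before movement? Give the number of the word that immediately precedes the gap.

In situ: The secretary can summarize which building.
The filler 'which building' is interpreted as the direct object of 'summarize'. Fronting leaves a gap immediately after 'summarize':
Nobody could remember which building the secretary can summarize ___.
'summarize' is word 9.

9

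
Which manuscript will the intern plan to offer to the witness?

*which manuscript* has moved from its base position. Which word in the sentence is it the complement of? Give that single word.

offer

In situ: The intern will plan to offer which manuscript to the witness.
'which manuscript' is the direct object of 'offer'. Wh-movement fronts it, leaving a gap right after 'offer':
Which manuscript will the intern plan to offer ___ to the witness?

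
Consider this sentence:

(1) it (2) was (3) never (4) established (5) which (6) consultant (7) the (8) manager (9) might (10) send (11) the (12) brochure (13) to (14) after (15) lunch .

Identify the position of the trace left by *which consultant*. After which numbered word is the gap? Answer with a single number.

In situ: The manager might send the brochure to which consultant after lunch.
'which consultant' functions as the object of the preposition 'to' (recipient of 'send'). It moves to the left edge, and the trace sits right after 'to':
It was never established which consultant the manager might send the brochure to ___ after lunch.
'to' is word 13.

13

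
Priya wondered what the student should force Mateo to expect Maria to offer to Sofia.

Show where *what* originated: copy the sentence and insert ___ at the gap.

In situ: The student should force Mateo to expect Maria to offer what to Sofia.
The filler 'what' is interpreted as the direct object of 'offer'. The gap is right after 'offer'.

Priya wondered what the student should force Mateo to expect Maria to offer ___ to Sofia.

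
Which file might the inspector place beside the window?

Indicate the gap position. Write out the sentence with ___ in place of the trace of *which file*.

Pre-movement form: The inspector might place which file beside the window.
'which file' functions as the direct object of 'place'. The gap is right after 'place'.

Which file might the inspector place ___ beside the window?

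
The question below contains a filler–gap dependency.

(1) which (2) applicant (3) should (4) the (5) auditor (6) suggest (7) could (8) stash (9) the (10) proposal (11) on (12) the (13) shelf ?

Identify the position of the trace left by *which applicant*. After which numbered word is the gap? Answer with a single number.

6

Before movement: The auditor should suggest which applicant could stash the proposal on the shelf.
'which applicant' functions as the subject of the clause embedded under 'suggest'. Wh-movement fronts it, leaving a gap right after 'suggest':
Which applicant should the auditor suggest ___ could stash the proposal on the shelf?
'suggest' is word 6.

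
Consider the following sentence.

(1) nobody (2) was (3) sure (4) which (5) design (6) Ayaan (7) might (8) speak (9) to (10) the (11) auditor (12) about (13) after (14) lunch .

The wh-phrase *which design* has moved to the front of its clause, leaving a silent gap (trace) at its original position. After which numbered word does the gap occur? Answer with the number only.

Before movement: Ayaan might speak to the auditor about which design after lunch.
'which design' is the object of the preposition 'about'. It moves to the left edge, and the trace sits right after 'about':
Nobody was sure which design Ayaan might speak to the auditor about ___ after lunch.
'about' is word 12.

12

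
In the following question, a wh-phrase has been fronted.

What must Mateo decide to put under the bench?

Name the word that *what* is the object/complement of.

put

Underlying clause: Mateo must decide to put what under the bench.
'what' is the direct object of 'put'. Wh-movement fronts it, leaving a gap right after 'put':
What must Mateo decide to put ___ under the bench?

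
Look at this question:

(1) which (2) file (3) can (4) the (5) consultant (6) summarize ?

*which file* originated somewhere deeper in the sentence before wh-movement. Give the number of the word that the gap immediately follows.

6

Underlying clause: The consultant can summarize which file.
The filler 'which file' is interpreted as the direct object of 'summarize'. It moves to the left edge, and the trace sits right after 'summarize':
Which file can the consultant summarize ___?
'summarize' is word 6.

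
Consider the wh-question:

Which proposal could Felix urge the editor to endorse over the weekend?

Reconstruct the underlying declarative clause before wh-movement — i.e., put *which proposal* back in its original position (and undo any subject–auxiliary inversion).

'which proposal' is the direct object of 'endorse'. Wh-movement fronts it, leaving a gap right after 'endorse':
Which proposal could Felix urge the editor to endorse ___ over the weekend?

Felix could urge the editor to endorse which proposal over the weekend.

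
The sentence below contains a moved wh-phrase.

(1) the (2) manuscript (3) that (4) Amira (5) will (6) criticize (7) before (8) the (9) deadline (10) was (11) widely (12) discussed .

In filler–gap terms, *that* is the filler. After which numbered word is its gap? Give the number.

6

'that' functions as the direct object of 'criticize'. Wh-movement fronts it, leaving a gap right after 'criticize':
The manuscript that Amira will criticize ___ before the deadline was widely discussed.
'criticize' is word 6.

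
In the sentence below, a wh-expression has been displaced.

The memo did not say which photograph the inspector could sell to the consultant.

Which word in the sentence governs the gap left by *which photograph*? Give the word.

Underlying clause: The inspector could sell which photograph to the consultant.
'which photograph' is the direct object of 'sell'. Wh-movement fronts it, leaving a gap right after 'sell':
The memo did not say which photograph the inspector could sell ___ to the consultant.

sell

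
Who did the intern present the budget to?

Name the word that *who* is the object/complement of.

Before movement: The intern did present the budget to who.
The filler 'who' is interpreted as the object of the preposition 'to' (recipient of 'present'). Wh-movement fronts it, leaving a gap right after 'to':
Who did the intern present the budget to ___?

to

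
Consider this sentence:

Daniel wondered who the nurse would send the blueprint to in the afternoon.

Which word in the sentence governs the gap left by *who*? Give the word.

Pre-movement form: The nurse would send the blueprint to who in the afternoon.
'who' is the object of the preposition 'to' (recipient of 'send'). It moves to the left edge, and the trace sits right after 'to':
Daniel wondered who the nurse would send the blueprint to ___ in the afternoon.

to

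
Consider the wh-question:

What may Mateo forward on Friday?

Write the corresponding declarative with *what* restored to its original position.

'what' is the direct object of 'forward'. It moves to the left edge, and the trace sits right after 'forward':
What may Mateo forward ___ on Friday?

Mateo may forward what on Friday.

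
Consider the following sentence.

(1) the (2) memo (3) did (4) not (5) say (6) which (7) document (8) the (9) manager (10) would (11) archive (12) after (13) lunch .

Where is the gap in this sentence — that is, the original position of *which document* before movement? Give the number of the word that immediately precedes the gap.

11

Pre-movement form: The manager would archive which document after lunch.
'which document' functions as the direct object of 'archive'. It moves to the left edge, and the trace sits right after 'archive':
The memo did not say which document the manager would archive ___ after lunch.
'archive' is word 11.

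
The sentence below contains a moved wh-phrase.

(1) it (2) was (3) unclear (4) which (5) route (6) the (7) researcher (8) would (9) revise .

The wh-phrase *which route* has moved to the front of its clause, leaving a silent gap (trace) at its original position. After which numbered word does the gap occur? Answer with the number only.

In situ: The researcher would revise which route.
The filler 'which route' is interpreted as the direct object of 'revise'. It moves to the left edge, and the trace sits right after 'revise':
It was unclear which route the researcher would revise ___.
'revise' is word 9.

9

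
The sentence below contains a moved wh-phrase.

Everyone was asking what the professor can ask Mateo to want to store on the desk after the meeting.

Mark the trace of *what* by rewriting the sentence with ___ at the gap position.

Everyone was asking what the professor can ask Mateo to want to store ___ on the desk after the meeting.

In situ: The professor can ask Mateo to want to store what on the desk after the meeting.
'what' functions as the direct object of 'store'. The gap is right after 'store'.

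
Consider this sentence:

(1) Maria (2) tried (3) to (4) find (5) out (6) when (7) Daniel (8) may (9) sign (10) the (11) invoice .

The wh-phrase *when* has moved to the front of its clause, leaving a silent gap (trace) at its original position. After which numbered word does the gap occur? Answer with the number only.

Underlying clause: Daniel may sign the invoice when.
'when' is the temporal adjunct. Wh-movement fronts it, leaving a gap right after 'invoice':
Maria tried to find out when Daniel may sign the invoice ___.
'invoice' is word 11.

11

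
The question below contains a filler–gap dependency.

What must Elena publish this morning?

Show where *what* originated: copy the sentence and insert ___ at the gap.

What must Elena publish ___ this morning?

Underlying clause: Elena must publish what this morning.
The filler 'what' is interpreted as the direct object of 'publish'. The gap is right after 'publish'.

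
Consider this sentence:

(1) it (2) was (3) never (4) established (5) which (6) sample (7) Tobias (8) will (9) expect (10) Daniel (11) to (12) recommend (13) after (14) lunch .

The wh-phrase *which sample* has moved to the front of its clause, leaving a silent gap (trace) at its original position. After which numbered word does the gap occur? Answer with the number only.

In situ: Tobias will expect Daniel to recommend which sample after lunch.
The filler 'which sample' is interpreted as the direct object of 'recommend'. Wh-movement fronts it, leaving a gap right after 'recommend':
It was never established which sample Tobias will expect Daniel to recommend ___ after lunch.
'recommend' is word 12.

12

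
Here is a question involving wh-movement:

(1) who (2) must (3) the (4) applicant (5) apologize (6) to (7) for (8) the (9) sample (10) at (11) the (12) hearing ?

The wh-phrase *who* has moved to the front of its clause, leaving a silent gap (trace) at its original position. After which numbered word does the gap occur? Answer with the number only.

In situ: The applicant must apologize to who for the sample at the hearing.
'who' is the object of the preposition 'to'. Fronting leaves a gap immediately after 'to':
Who must the applicant apologize to ___ for the sample at the hearing?
'to' is word 6.

6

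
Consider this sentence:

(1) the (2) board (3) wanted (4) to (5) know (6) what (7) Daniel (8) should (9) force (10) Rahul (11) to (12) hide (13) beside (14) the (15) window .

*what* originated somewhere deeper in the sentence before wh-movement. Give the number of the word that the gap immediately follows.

12

Before movement: Daniel should force Rahul to hide what beside the window.
'what' is the direct object of 'hide'. It moves to the left edge, and the trace sits right after 'hide':
The board wanted to know what Daniel should force Rahul to hide ___ beside the window.
'hide' is word 12.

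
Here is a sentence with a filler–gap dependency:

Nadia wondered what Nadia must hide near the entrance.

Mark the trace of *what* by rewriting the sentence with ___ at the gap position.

Nadia wondered what Nadia must hide ___ near the entrance.

Before movement: Nadia must hide what near the entrance.
'what' functions as the direct object of 'hide'. The gap is right after 'hide'.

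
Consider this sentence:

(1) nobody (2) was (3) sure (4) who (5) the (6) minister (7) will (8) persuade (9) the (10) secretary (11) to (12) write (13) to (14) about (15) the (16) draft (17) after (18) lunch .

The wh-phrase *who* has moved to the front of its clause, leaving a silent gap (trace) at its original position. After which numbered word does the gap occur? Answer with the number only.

Underlying clause: The minister will persuade the secretary to write to who about the draft after lunch.
'who' is the object of the preposition 'to'. It moves to the left edge, and the trace sits right after 'to':
Nobody was sure who the minister will persuade the secretary to write to ___ about the draft after lunch.
'to' is word 13.

13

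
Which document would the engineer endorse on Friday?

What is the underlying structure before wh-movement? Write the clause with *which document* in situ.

The filler 'which document' is interpreted as the direct object of 'endorse'. Fronting leaves a gap immediately after 'endorse':
Which document would the engineer endorse ___ on Friday?

The engineer would endorse which document on Friday.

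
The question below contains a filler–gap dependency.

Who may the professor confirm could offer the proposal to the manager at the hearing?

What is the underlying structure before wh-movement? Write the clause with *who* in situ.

The professor may confirm who could offer the proposal to the manager at the hearing.

The filler 'who' is interpreted as the subject of the clause embedded under 'confirm'. Wh-movement fronts it, leaving a gap right after 'confirm':
Who may the professor confirm ___ could offer the proposal to the manager at the hearing?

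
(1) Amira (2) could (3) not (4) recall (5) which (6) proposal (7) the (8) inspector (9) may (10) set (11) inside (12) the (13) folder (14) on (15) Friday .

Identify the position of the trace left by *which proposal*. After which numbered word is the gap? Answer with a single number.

10

Pre-movement form: The inspector may set which proposal inside the folder on Friday.
'which proposal' functions as the direct object of 'set'. It moves to the left edge, and the trace sits right after 'set':
Amira could not recall which proposal the inspector may set ___ inside the folder on Friday.
'set' is word 10.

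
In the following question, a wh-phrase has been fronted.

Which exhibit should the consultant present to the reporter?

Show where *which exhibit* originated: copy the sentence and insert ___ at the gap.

Which exhibit should the consultant present ___ to the reporter?

Pre-movement form: The consultant should present which exhibit to the reporter.
'which exhibit' is the direct object of 'present'. The gap is right after 'present'.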